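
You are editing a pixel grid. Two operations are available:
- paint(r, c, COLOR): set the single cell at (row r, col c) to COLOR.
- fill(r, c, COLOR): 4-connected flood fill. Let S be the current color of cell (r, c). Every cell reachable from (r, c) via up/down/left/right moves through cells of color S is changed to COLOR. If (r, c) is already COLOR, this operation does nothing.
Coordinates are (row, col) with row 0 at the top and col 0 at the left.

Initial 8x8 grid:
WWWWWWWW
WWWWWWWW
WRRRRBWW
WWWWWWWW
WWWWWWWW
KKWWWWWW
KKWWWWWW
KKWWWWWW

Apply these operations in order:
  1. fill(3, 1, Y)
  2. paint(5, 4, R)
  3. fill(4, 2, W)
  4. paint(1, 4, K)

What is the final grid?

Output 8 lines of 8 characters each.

After op 1 fill(3,1,Y) [53 cells changed]:
YYYYYYYY
YYYYYYYY
YRRRRBYY
YYYYYYYY
YYYYYYYY
KKYYYYYY
KKYYYYYY
KKYYYYYY
After op 2 paint(5,4,R):
YYYYYYYY
YYYYYYYY
YRRRRBYY
YYYYYYYY
YYYYYYYY
KKYYRYYY
KKYYYYYY
KKYYYYYY
After op 3 fill(4,2,W) [52 cells changed]:
WWWWWWWW
WWWWWWWW
WRRRRBWW
WWWWWWWW
WWWWWWWW
KKWWRWWW
KKWWWWWW
KKWWWWWW
After op 4 paint(1,4,K):
WWWWWWWW
WWWWKWWW
WRRRRBWW
WWWWWWWW
WWWWWWWW
KKWWRWWW
KKWWWWWW
KKWWWWWW

Answer: WWWWWWWW
WWWWKWWW
WRRRRBWW
WWWWWWWW
WWWWWWWW
KKWWRWWW
KKWWWWWW
KKWWWWWW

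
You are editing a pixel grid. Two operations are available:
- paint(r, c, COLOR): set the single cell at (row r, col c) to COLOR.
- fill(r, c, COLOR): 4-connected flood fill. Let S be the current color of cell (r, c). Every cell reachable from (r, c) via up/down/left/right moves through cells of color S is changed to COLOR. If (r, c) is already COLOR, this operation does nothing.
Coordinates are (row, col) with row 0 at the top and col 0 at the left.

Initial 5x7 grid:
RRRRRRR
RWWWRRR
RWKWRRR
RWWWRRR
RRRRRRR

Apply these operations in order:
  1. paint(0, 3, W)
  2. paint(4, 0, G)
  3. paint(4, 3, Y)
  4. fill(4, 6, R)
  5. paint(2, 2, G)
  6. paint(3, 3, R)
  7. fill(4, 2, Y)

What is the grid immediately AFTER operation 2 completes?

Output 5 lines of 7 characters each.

Answer: RRRWRRR
RWWWRRR
RWKWRRR
RWWWRRR
GRRRRRR

Derivation:
After op 1 paint(0,3,W):
RRRWRRR
RWWWRRR
RWKWRRR
RWWWRRR
RRRRRRR
After op 2 paint(4,0,G):
RRRWRRR
RWWWRRR
RWKWRRR
RWWWRRR
GRRRRRR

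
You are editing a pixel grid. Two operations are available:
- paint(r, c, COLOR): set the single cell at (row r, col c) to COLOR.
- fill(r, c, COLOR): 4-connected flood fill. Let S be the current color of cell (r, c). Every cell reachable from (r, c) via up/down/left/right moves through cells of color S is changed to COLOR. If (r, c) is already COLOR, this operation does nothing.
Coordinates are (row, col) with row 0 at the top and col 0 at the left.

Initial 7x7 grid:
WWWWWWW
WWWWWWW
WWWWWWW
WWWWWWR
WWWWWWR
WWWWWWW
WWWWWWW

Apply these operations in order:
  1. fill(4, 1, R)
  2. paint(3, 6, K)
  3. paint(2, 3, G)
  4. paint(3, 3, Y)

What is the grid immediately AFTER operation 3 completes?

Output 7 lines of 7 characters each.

Answer: RRRRRRR
RRRRRRR
RRRGRRR
RRRRRRK
RRRRRRR
RRRRRRR
RRRRRRR

Derivation:
After op 1 fill(4,1,R) [47 cells changed]:
RRRRRRR
RRRRRRR
RRRRRRR
RRRRRRR
RRRRRRR
RRRRRRR
RRRRRRR
After op 2 paint(3,6,K):
RRRRRRR
RRRRRRR
RRRRRRR
RRRRRRK
RRRRRRR
RRRRRRR
RRRRRRR
After op 3 paint(2,3,G):
RRRRRRR
RRRRRRR
RRRGRRR
RRRRRRK
RRRRRRR
RRRRRRR
RRRRRRR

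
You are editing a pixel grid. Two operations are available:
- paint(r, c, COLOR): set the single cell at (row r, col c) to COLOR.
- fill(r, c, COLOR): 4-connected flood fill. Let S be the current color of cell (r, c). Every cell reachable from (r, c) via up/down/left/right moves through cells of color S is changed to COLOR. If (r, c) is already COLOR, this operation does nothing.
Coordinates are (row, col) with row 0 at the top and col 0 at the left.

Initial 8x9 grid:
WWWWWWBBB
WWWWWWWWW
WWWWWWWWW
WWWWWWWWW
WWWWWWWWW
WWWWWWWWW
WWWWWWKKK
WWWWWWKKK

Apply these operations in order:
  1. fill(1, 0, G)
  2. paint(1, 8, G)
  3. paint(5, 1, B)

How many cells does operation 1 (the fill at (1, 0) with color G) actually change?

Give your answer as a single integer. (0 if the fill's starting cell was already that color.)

After op 1 fill(1,0,G) [63 cells changed]:
GGGGGGBBB
GGGGGGGGG
GGGGGGGGG
GGGGGGGGG
GGGGGGGGG
GGGGGGGGG
GGGGGGKKK
GGGGGGKKK

Answer: 63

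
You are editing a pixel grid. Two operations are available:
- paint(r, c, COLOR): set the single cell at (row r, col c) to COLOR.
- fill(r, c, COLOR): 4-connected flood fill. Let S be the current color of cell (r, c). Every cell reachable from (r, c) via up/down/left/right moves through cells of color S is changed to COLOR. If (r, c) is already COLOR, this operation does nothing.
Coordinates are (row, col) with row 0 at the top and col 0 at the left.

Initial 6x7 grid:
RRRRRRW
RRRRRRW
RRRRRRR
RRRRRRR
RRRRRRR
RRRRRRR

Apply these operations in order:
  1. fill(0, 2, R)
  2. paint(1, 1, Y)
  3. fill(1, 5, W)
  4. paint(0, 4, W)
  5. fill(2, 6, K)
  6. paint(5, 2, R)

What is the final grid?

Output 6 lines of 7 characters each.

Answer: KKKKKKK
KYKKKKK
KKKKKKK
KKKKKKK
KKKKKKK
KKRKKKK

Derivation:
After op 1 fill(0,2,R) [0 cells changed]:
RRRRRRW
RRRRRRW
RRRRRRR
RRRRRRR
RRRRRRR
RRRRRRR
After op 2 paint(1,1,Y):
RRRRRRW
RYRRRRW
RRRRRRR
RRRRRRR
RRRRRRR
RRRRRRR
After op 3 fill(1,5,W) [39 cells changed]:
WWWWWWW
WYWWWWW
WWWWWWW
WWWWWWW
WWWWWWW
WWWWWWW
After op 4 paint(0,4,W):
WWWWWWW
WYWWWWW
WWWWWWW
WWWWWWW
WWWWWWW
WWWWWWW
After op 5 fill(2,6,K) [41 cells changed]:
KKKKKKK
KYKKKKK
KKKKKKK
KKKKKKK
KKKKKKK
KKKKKKK
After op 6 paint(5,2,R):
KKKKKKK
KYKKKKK
KKKKKKK
KKKKKKK
KKKKKKK
KKRKKKK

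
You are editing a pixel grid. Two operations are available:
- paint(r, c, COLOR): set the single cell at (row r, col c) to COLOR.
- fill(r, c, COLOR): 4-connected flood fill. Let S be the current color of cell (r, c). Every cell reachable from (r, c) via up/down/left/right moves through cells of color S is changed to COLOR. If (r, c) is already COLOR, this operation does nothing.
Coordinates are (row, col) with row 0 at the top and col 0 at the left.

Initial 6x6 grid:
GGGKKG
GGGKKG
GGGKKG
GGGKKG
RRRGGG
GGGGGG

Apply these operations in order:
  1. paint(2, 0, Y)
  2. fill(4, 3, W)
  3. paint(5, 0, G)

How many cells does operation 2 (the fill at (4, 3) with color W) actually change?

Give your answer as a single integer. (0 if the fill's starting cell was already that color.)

After op 1 paint(2,0,Y):
GGGKKG
GGGKKG
YGGKKG
GGGKKG
RRRGGG
GGGGGG
After op 2 fill(4,3,W) [13 cells changed]:
GGGKKW
GGGKKW
YGGKKW
GGGKKW
RRRWWW
WWWWWW

Answer: 13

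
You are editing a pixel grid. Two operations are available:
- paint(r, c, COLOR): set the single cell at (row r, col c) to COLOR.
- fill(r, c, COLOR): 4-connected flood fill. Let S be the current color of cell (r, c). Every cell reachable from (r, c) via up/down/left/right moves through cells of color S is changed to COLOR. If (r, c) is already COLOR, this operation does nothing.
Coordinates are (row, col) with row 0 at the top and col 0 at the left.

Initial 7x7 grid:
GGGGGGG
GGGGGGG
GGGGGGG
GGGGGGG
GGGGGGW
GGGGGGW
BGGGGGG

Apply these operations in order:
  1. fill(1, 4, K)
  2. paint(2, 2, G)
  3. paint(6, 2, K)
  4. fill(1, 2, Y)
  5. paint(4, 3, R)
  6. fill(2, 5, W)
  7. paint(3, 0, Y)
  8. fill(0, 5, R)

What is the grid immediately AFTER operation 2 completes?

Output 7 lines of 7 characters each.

After op 1 fill(1,4,K) [46 cells changed]:
KKKKKKK
KKKKKKK
KKKKKKK
KKKKKKK
KKKKKKW
KKKKKKW
BKKKKKK
After op 2 paint(2,2,G):
KKKKKKK
KKKKKKK
KKGKKKK
KKKKKKK
KKKKKKW
KKKKKKW
BKKKKKK

Answer: KKKKKKK
KKKKKKK
KKGKKKK
KKKKKKK
KKKKKKW
KKKKKKW
BKKKKKK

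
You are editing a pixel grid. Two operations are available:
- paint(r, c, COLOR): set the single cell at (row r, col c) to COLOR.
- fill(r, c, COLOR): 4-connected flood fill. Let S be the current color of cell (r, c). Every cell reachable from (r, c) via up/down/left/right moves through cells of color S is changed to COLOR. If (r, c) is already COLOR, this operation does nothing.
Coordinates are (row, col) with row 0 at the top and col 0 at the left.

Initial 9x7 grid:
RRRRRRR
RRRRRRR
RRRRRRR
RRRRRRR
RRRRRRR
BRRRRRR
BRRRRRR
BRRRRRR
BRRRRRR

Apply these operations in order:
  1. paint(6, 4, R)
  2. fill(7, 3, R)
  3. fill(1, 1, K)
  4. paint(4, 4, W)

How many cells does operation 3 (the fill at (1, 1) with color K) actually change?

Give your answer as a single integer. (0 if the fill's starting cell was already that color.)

After op 1 paint(6,4,R):
RRRRRRR
RRRRRRR
RRRRRRR
RRRRRRR
RRRRRRR
BRRRRRR
BRRRRRR
BRRRRRR
BRRRRRR
After op 2 fill(7,3,R) [0 cells changed]:
RRRRRRR
RRRRRRR
RRRRRRR
RRRRRRR
RRRRRRR
BRRRRRR
BRRRRRR
BRRRRRR
BRRRRRR
After op 3 fill(1,1,K) [59 cells changed]:
KKKKKKK
KKKKKKK
KKKKKKK
KKKKKKK
KKKKKKK
BKKKKKK
BKKKKKK
BKKKKKK
BKKKKKK

Answer: 59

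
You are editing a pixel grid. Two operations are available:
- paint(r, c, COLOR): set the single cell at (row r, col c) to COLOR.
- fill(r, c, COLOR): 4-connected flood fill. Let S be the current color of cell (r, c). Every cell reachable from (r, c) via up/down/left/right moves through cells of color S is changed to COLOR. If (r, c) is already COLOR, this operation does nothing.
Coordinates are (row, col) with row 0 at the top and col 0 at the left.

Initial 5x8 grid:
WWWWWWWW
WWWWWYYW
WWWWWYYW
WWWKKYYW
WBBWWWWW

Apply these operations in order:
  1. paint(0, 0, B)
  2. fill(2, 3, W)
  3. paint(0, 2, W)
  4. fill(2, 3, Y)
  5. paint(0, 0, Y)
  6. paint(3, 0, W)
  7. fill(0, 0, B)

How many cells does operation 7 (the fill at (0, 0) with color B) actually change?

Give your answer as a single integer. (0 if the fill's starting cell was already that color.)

Answer: 34

Derivation:
After op 1 paint(0,0,B):
BWWWWWWW
WWWWWYYW
WWWWWYYW
WWWKKYYW
WBBWWWWW
After op 2 fill(2,3,W) [0 cells changed]:
BWWWWWWW
WWWWWYYW
WWWWWYYW
WWWKKYYW
WBBWWWWW
After op 3 paint(0,2,W):
BWWWWWWW
WWWWWYYW
WWWWWYYW
WWWKKYYW
WBBWWWWW
After op 4 fill(2,3,Y) [29 cells changed]:
BYYYYYYY
YYYYYYYY
YYYYYYYY
YYYKKYYY
YBBYYYYY
After op 5 paint(0,0,Y):
YYYYYYYY
YYYYYYYY
YYYYYYYY
YYYKKYYY
YBBYYYYY
After op 6 paint(3,0,W):
YYYYYYYY
YYYYYYYY
YYYYYYYY
WYYKKYYY
YBBYYYYY
After op 7 fill(0,0,B) [34 cells changed]:
BBBBBBBB
BBBBBBBB
BBBBBBBB
WBBKKBBB
YBBBBBBB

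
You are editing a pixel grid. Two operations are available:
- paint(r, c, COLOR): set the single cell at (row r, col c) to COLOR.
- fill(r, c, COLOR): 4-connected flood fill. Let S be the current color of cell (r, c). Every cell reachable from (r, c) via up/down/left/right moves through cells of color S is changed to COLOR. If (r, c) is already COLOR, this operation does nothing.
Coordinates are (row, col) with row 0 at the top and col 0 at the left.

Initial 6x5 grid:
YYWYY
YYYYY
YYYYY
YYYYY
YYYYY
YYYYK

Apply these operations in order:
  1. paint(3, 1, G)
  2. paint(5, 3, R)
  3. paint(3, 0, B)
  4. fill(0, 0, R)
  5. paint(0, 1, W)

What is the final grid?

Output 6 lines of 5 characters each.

Answer: RWWRR
RRRRR
RRRRR
BGRRR
RRRRR
RRRRK

Derivation:
After op 1 paint(3,1,G):
YYWYY
YYYYY
YYYYY
YGYYY
YYYYY
YYYYK
After op 2 paint(5,3,R):
YYWYY
YYYYY
YYYYY
YGYYY
YYYYY
YYYRK
After op 3 paint(3,0,B):
YYWYY
YYYYY
YYYYY
BGYYY
YYYYY
YYYRK
After op 4 fill(0,0,R) [25 cells changed]:
RRWRR
RRRRR
RRRRR
BGRRR
RRRRR
RRRRK
After op 5 paint(0,1,W):
RWWRR
RRRRR
RRRRR
BGRRR
RRRRR
RRRRK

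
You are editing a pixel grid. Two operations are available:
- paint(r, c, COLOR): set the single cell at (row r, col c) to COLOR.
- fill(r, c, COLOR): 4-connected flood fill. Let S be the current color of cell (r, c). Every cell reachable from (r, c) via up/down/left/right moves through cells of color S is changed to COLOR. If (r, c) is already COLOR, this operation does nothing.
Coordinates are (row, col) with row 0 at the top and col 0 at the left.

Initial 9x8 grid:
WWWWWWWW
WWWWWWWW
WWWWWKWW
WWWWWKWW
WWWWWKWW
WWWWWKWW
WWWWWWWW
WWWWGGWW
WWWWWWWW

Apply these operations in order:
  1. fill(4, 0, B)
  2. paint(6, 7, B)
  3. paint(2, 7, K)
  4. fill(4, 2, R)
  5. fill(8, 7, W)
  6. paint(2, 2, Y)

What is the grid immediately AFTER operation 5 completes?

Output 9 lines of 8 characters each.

Answer: WWWWWWWW
WWWWWWWW
WWWWWKWK
WWWWWKWW
WWWWWKWW
WWWWWKWW
WWWWWWWW
WWWWGGWW
WWWWWWWW

Derivation:
After op 1 fill(4,0,B) [66 cells changed]:
BBBBBBBB
BBBBBBBB
BBBBBKBB
BBBBBKBB
BBBBBKBB
BBBBBKBB
BBBBBBBB
BBBBGGBB
BBBBBBBB
After op 2 paint(6,7,B):
BBBBBBBB
BBBBBBBB
BBBBBKBB
BBBBBKBB
BBBBBKBB
BBBBBKBB
BBBBBBBB
BBBBGGBB
BBBBBBBB
After op 3 paint(2,7,K):
BBBBBBBB
BBBBBBBB
BBBBBKBK
BBBBBKBB
BBBBBKBB
BBBBBKBB
BBBBBBBB
BBBBGGBB
BBBBBBBB
After op 4 fill(4,2,R) [65 cells changed]:
RRRRRRRR
RRRRRRRR
RRRRRKRK
RRRRRKRR
RRRRRKRR
RRRRRKRR
RRRRRRRR
RRRRGGRR
RRRRRRRR
After op 5 fill(8,7,W) [65 cells changed]:
WWWWWWWW
WWWWWWWW
WWWWWKWK
WWWWWKWW
WWWWWKWW
WWWWWKWW
WWWWWWWW
WWWWGGWW
WWWWWWWW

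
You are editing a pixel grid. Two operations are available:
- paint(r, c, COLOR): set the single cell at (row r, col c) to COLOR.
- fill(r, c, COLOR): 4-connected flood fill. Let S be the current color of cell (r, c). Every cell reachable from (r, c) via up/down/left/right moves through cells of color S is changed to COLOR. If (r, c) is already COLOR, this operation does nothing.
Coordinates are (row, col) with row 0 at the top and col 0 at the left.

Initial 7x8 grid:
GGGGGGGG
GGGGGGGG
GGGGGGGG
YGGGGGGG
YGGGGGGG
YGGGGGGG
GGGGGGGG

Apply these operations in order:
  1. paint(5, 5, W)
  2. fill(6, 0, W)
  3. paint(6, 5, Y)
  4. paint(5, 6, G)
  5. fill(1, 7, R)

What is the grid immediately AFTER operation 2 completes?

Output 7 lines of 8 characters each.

After op 1 paint(5,5,W):
GGGGGGGG
GGGGGGGG
GGGGGGGG
YGGGGGGG
YGGGGGGG
YGGGGWGG
GGGGGGGG
After op 2 fill(6,0,W) [52 cells changed]:
WWWWWWWW
WWWWWWWW
WWWWWWWW
YWWWWWWW
YWWWWWWW
YWWWWWWW
WWWWWWWW

Answer: WWWWWWWW
WWWWWWWW
WWWWWWWW
YWWWWWWW
YWWWWWWW
YWWWWWWW
WWWWWWWW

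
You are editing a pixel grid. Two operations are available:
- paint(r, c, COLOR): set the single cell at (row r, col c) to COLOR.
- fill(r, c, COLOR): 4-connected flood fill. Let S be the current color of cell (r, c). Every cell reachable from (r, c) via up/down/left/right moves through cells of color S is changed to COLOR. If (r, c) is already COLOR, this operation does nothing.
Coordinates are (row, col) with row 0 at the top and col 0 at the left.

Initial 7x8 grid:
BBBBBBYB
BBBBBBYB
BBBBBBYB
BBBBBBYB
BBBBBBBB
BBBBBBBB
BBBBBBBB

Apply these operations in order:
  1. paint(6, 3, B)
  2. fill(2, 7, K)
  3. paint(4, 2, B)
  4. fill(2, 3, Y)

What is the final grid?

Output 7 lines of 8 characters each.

After op 1 paint(6,3,B):
BBBBBBYB
BBBBBBYB
BBBBBBYB
BBBBBBYB
BBBBBBBB
BBBBBBBB
BBBBBBBB
After op 2 fill(2,7,K) [52 cells changed]:
KKKKKKYK
KKKKKKYK
KKKKKKYK
KKKKKKYK
KKKKKKKK
KKKKKKKK
KKKKKKKK
After op 3 paint(4,2,B):
KKKKKKYK
KKKKKKYK
KKKKKKYK
KKKKKKYK
KKBKKKKK
KKKKKKKK
KKKKKKKK
After op 4 fill(2,3,Y) [51 cells changed]:
YYYYYYYY
YYYYYYYY
YYYYYYYY
YYYYYYYY
YYBYYYYY
YYYYYYYY
YYYYYYYY

Answer: YYYYYYYY
YYYYYYYY
YYYYYYYY
YYYYYYYY
YYBYYYYY
YYYYYYYY
YYYYYYYY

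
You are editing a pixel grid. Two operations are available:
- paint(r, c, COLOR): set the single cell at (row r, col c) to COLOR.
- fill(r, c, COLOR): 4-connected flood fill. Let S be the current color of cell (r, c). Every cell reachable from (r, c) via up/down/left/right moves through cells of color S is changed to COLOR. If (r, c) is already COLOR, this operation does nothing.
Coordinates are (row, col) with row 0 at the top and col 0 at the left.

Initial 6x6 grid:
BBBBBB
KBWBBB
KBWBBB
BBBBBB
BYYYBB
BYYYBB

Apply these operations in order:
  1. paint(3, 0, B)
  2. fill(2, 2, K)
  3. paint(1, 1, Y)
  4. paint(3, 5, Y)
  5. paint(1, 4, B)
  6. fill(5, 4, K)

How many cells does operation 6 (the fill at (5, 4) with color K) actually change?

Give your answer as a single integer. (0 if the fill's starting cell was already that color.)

Answer: 24

Derivation:
After op 1 paint(3,0,B):
BBBBBB
KBWBBB
KBWBBB
BBBBBB
BYYYBB
BYYYBB
After op 2 fill(2,2,K) [2 cells changed]:
BBBBBB
KBKBBB
KBKBBB
BBBBBB
BYYYBB
BYYYBB
After op 3 paint(1,1,Y):
BBBBBB
KYKBBB
KBKBBB
BBBBBB
BYYYBB
BYYYBB
After op 4 paint(3,5,Y):
BBBBBB
KYKBBB
KBKBBB
BBBBBY
BYYYBB
BYYYBB
After op 5 paint(1,4,B):
BBBBBB
KYKBBB
KBKBBB
BBBBBY
BYYYBB
BYYYBB
After op 6 fill(5,4,K) [24 cells changed]:
KKKKKK
KYKKKK
KKKKKK
KKKKKY
KYYYKK
KYYYKK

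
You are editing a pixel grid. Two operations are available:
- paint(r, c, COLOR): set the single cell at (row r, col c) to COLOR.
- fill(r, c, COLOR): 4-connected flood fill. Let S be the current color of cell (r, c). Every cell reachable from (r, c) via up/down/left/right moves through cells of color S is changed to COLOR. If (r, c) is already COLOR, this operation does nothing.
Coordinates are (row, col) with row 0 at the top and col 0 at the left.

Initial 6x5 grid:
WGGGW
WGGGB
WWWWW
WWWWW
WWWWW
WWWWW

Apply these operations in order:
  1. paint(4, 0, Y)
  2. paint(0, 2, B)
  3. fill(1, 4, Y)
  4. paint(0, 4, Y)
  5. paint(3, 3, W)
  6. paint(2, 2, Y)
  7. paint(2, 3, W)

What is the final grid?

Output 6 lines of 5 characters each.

Answer: WGBGY
WGGGY
WWYWW
WWWWW
YWWWW
WWWWW

Derivation:
After op 1 paint(4,0,Y):
WGGGW
WGGGB
WWWWW
WWWWW
YWWWW
WWWWW
After op 2 paint(0,2,B):
WGBGW
WGGGB
WWWWW
WWWWW
YWWWW
WWWWW
After op 3 fill(1,4,Y) [1 cells changed]:
WGBGW
WGGGY
WWWWW
WWWWW
YWWWW
WWWWW
After op 4 paint(0,4,Y):
WGBGY
WGGGY
WWWWW
WWWWW
YWWWW
WWWWW
After op 5 paint(3,3,W):
WGBGY
WGGGY
WWWWW
WWWWW
YWWWW
WWWWW
After op 6 paint(2,2,Y):
WGBGY
WGGGY
WWYWW
WWWWW
YWWWW
WWWWW
After op 7 paint(2,3,W):
WGBGY
WGGGY
WWYWW
WWWWW
YWWWW
WWWWW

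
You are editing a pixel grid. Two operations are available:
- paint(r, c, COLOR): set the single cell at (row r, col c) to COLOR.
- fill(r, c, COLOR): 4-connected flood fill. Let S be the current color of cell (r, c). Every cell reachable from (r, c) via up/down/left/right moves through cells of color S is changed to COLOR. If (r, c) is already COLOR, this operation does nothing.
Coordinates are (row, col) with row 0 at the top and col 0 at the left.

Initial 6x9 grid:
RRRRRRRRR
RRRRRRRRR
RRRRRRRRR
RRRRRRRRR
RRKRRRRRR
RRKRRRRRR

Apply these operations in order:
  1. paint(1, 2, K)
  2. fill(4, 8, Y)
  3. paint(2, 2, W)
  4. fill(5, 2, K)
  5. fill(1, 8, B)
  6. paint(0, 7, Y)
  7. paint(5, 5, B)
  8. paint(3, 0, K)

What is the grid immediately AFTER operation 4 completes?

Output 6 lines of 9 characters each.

Answer: YYYYYYYYY
YYKYYYYYY
YYWYYYYYY
YYYYYYYYY
YYKYYYYYY
YYKYYYYYY

Derivation:
After op 1 paint(1,2,K):
RRRRRRRRR
RRKRRRRRR
RRRRRRRRR
RRRRRRRRR
RRKRRRRRR
RRKRRRRRR
After op 2 fill(4,8,Y) [51 cells changed]:
YYYYYYYYY
YYKYYYYYY
YYYYYYYYY
YYYYYYYYY
YYKYYYYYY
YYKYYYYYY
After op 3 paint(2,2,W):
YYYYYYYYY
YYKYYYYYY
YYWYYYYYY
YYYYYYYYY
YYKYYYYYY
YYKYYYYYY
After op 4 fill(5,2,K) [0 cells changed]:
YYYYYYYYY
YYKYYYYYY
YYWYYYYYY
YYYYYYYYY
YYKYYYYYY
YYKYYYYYY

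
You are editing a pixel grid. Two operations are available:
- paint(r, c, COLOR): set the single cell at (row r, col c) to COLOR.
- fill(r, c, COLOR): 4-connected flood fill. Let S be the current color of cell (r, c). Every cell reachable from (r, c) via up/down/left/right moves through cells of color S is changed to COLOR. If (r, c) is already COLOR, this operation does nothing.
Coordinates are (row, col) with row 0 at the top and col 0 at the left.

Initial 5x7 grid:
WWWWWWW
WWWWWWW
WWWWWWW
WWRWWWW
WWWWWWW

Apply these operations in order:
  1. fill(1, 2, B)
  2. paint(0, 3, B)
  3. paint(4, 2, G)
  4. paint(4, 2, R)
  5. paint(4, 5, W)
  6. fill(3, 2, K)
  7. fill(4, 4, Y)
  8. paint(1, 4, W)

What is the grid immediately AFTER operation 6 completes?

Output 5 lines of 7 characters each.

After op 1 fill(1,2,B) [34 cells changed]:
BBBBBBB
BBBBBBB
BBBBBBB
BBRBBBB
BBBBBBB
After op 2 paint(0,3,B):
BBBBBBB
BBBBBBB
BBBBBBB
BBRBBBB
BBBBBBB
After op 3 paint(4,2,G):
BBBBBBB
BBBBBBB
BBBBBBB
BBRBBBB
BBGBBBB
After op 4 paint(4,2,R):
BBBBBBB
BBBBBBB
BBBBBBB
BBRBBBB
BBRBBBB
After op 5 paint(4,5,W):
BBBBBBB
BBBBBBB
BBBBBBB
BBRBBBB
BBRBBWB
After op 6 fill(3,2,K) [2 cells changed]:
BBBBBBB
BBBBBBB
BBBBBBB
BBKBBBB
BBKBBWB

Answer: BBBBBBB
BBBBBBB
BBBBBBB
BBKBBBB
BBKBBWB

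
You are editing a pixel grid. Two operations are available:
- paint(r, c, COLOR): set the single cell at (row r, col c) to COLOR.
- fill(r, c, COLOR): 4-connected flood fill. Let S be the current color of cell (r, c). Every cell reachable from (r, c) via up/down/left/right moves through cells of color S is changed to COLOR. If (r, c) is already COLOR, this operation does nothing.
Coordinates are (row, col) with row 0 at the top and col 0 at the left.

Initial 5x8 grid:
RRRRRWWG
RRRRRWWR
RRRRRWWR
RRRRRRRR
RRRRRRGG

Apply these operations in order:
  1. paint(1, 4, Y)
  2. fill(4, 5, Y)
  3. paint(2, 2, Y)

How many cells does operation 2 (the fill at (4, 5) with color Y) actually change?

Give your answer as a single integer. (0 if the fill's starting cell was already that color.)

After op 1 paint(1,4,Y):
RRRRRWWG
RRRRYWWR
RRRRRWWR
RRRRRRRR
RRRRRRGG
After op 2 fill(4,5,Y) [30 cells changed]:
YYYYYWWG
YYYYYWWY
YYYYYWWY
YYYYYYYY
YYYYYYGG

Answer: 30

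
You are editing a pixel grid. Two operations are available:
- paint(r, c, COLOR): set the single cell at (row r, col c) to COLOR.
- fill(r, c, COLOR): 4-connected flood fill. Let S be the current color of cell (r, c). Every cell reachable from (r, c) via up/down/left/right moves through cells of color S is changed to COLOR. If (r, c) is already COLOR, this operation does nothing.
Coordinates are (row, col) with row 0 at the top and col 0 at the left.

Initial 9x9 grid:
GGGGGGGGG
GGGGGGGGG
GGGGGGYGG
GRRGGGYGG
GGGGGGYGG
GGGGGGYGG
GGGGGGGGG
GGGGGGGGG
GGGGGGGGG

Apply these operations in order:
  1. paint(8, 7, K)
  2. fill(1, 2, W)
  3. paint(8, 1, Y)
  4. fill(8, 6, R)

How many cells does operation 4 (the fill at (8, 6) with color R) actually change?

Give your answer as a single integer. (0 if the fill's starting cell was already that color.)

After op 1 paint(8,7,K):
GGGGGGGGG
GGGGGGGGG
GGGGGGYGG
GRRGGGYGG
GGGGGGYGG
GGGGGGYGG
GGGGGGGGG
GGGGGGGGG
GGGGGGGKG
After op 2 fill(1,2,W) [74 cells changed]:
WWWWWWWWW
WWWWWWWWW
WWWWWWYWW
WRRWWWYWW
WWWWWWYWW
WWWWWWYWW
WWWWWWWWW
WWWWWWWWW
WWWWWWWKW
After op 3 paint(8,1,Y):
WWWWWWWWW
WWWWWWWWW
WWWWWWYWW
WRRWWWYWW
WWWWWWYWW
WWWWWWYWW
WWWWWWWWW
WWWWWWWWW
WYWWWWWKW
After op 4 fill(8,6,R) [73 cells changed]:
RRRRRRRRR
RRRRRRRRR
RRRRRRYRR
RRRRRRYRR
RRRRRRYRR
RRRRRRYRR
RRRRRRRRR
RRRRRRRRR
RYRRRRRKR

Answer: 73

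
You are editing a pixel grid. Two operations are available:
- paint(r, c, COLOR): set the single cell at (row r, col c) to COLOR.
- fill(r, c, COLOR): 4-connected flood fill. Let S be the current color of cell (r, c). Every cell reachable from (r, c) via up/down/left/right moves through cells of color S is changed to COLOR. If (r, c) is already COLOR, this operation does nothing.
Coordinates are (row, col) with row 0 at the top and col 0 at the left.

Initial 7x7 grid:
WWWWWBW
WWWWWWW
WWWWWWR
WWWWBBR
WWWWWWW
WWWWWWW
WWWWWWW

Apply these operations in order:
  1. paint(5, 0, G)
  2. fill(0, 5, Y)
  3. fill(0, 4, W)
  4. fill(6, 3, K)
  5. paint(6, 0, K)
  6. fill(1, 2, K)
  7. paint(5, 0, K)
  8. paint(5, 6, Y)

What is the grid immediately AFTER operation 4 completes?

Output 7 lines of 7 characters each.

Answer: KKKKKYK
KKKKKKK
KKKKKKR
KKKKBBR
KKKKKKK
GKKKKKK
KKKKKKK

Derivation:
After op 1 paint(5,0,G):
WWWWWBW
WWWWWWW
WWWWWWR
WWWWBBR
WWWWWWW
GWWWWWW
WWWWWWW
After op 2 fill(0,5,Y) [1 cells changed]:
WWWWWYW
WWWWWWW
WWWWWWR
WWWWBBR
WWWWWWW
GWWWWWW
WWWWWWW
After op 3 fill(0,4,W) [0 cells changed]:
WWWWWYW
WWWWWWW
WWWWWWR
WWWWBBR
WWWWWWW
GWWWWWW
WWWWWWW
After op 4 fill(6,3,K) [43 cells changed]:
KKKKKYK
KKKKKKK
KKKKKKR
KKKKBBR
KKKKKKK
GKKKKKK
KKKKKKK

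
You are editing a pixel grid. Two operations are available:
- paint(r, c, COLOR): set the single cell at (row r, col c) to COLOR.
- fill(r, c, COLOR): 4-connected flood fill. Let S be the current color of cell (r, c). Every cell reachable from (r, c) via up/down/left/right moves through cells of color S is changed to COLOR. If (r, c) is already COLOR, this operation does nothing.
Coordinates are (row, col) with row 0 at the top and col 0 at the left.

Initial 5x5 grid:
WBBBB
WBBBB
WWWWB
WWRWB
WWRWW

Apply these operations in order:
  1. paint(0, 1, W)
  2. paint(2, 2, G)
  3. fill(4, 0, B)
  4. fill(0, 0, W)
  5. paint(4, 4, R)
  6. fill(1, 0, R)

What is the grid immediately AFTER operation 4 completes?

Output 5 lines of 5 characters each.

Answer: WWWWW
WWWWW
WWGWW
WWRWW
WWRWW

Derivation:
After op 1 paint(0,1,W):
WWBBB
WBBBB
WWWWB
WWRWB
WWRWW
After op 2 paint(2,2,G):
WWBBB
WBBBB
WWGWB
WWRWB
WWRWW
After op 3 fill(4,0,B) [9 cells changed]:
BBBBB
BBBBB
BBGWB
BBRWB
BBRWW
After op 4 fill(0,0,W) [18 cells changed]:
WWWWW
WWWWW
WWGWW
WWRWW
WWRWW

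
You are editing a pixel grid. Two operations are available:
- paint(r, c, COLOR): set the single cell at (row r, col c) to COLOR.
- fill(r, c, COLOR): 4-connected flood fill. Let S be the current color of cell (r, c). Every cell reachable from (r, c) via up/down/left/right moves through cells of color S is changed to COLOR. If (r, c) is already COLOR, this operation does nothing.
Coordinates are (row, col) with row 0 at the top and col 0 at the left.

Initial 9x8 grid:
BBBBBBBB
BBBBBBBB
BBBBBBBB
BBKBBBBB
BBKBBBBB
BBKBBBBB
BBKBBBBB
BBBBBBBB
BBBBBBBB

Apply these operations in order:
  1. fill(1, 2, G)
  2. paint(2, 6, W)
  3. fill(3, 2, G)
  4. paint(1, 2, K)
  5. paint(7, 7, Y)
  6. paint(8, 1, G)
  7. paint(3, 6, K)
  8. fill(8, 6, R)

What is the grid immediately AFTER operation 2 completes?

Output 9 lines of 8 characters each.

After op 1 fill(1,2,G) [68 cells changed]:
GGGGGGGG
GGGGGGGG
GGGGGGGG
GGKGGGGG
GGKGGGGG
GGKGGGGG
GGKGGGGG
GGGGGGGG
GGGGGGGG
After op 2 paint(2,6,W):
GGGGGGGG
GGGGGGGG
GGGGGGWG
GGKGGGGG
GGKGGGGG
GGKGGGGG
GGKGGGGG
GGGGGGGG
GGGGGGGG

Answer: GGGGGGGG
GGGGGGGG
GGGGGGWG
GGKGGGGG
GGKGGGGG
GGKGGGGG
GGKGGGGG
GGGGGGGG
GGGGGGGG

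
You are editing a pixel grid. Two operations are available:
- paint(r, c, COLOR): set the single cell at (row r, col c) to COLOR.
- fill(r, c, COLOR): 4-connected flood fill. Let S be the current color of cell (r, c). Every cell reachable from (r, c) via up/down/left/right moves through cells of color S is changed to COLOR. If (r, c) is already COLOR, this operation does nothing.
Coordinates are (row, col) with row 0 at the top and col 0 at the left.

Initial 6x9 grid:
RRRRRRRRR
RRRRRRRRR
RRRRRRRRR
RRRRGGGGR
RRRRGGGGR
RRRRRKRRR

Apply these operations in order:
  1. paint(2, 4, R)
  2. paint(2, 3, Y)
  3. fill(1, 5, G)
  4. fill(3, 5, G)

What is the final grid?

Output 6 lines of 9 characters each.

Answer: GGGGGGGGG
GGGGGGGGG
GGGYGGGGG
GGGGGGGGG
GGGGGGGGG
GGGGGKGGG

Derivation:
After op 1 paint(2,4,R):
RRRRRRRRR
RRRRRRRRR
RRRRRRRRR
RRRRGGGGR
RRRRGGGGR
RRRRRKRRR
After op 2 paint(2,3,Y):
RRRRRRRRR
RRRRRRRRR
RRRYRRRRR
RRRRGGGGR
RRRRGGGGR
RRRRRKRRR
After op 3 fill(1,5,G) [44 cells changed]:
GGGGGGGGG
GGGGGGGGG
GGGYGGGGG
GGGGGGGGG
GGGGGGGGG
GGGGGKGGG
After op 4 fill(3,5,G) [0 cells changed]:
GGGGGGGGG
GGGGGGGGG
GGGYGGGGG
GGGGGGGGG
GGGGGGGGG
GGGGGKGGG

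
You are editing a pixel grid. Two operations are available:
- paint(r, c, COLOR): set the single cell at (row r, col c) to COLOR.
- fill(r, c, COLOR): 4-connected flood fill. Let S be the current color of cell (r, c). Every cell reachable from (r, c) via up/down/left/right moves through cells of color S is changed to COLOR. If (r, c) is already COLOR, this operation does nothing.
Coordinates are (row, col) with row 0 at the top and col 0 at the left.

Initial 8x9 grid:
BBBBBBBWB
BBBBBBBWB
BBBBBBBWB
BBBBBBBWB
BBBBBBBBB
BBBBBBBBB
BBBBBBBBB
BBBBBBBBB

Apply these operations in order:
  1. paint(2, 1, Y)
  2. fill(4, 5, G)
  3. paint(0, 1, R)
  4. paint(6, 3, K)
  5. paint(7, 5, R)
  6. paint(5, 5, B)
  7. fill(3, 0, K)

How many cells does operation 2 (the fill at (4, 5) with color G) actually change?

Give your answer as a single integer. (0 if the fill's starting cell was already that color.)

Answer: 67

Derivation:
After op 1 paint(2,1,Y):
BBBBBBBWB
BBBBBBBWB
BYBBBBBWB
BBBBBBBWB
BBBBBBBBB
BBBBBBBBB
BBBBBBBBB
BBBBBBBBB
After op 2 fill(4,5,G) [67 cells changed]:
GGGGGGGWG
GGGGGGGWG
GYGGGGGWG
GGGGGGGWG
GGGGGGGGG
GGGGGGGGG
GGGGGGGGG
GGGGGGGGG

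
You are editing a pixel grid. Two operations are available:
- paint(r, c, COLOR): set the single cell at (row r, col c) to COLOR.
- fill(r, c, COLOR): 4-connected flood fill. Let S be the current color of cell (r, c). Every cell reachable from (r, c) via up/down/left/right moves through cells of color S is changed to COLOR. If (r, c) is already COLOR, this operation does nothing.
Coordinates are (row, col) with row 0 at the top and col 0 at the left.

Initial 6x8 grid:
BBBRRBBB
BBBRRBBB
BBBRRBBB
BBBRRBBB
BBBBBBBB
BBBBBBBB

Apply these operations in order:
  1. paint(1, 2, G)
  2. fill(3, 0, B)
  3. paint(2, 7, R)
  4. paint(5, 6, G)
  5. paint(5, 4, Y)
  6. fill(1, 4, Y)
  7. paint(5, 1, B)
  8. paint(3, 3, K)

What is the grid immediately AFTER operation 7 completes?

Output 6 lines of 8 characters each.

Answer: BBBYYBBB
BBGYYBBB
BBBYYBBR
BBBYYBBB
BBBBBBBB
BBBBYBGB

Derivation:
After op 1 paint(1,2,G):
BBBRRBBB
BBGRRBBB
BBBRRBBB
BBBRRBBB
BBBBBBBB
BBBBBBBB
After op 2 fill(3,0,B) [0 cells changed]:
BBBRRBBB
BBGRRBBB
BBBRRBBB
BBBRRBBB
BBBBBBBB
BBBBBBBB
After op 3 paint(2,7,R):
BBBRRBBB
BBGRRBBB
BBBRRBBR
BBBRRBBB
BBBBBBBB
BBBBBBBB
After op 4 paint(5,6,G):
BBBRRBBB
BBGRRBBB
BBBRRBBR
BBBRRBBB
BBBBBBBB
BBBBBBGB
After op 5 paint(5,4,Y):
BBBRRBBB
BBGRRBBB
BBBRRBBR
BBBRRBBB
BBBBBBBB
BBBBYBGB
After op 6 fill(1,4,Y) [8 cells changed]:
BBBYYBBB
BBGYYBBB
BBBYYBBR
BBBYYBBB
BBBBBBBB
BBBBYBGB
After op 7 paint(5,1,B):
BBBYYBBB
BBGYYBBB
BBBYYBBR
BBBYYBBB
BBBBBBBB
BBBBYBGB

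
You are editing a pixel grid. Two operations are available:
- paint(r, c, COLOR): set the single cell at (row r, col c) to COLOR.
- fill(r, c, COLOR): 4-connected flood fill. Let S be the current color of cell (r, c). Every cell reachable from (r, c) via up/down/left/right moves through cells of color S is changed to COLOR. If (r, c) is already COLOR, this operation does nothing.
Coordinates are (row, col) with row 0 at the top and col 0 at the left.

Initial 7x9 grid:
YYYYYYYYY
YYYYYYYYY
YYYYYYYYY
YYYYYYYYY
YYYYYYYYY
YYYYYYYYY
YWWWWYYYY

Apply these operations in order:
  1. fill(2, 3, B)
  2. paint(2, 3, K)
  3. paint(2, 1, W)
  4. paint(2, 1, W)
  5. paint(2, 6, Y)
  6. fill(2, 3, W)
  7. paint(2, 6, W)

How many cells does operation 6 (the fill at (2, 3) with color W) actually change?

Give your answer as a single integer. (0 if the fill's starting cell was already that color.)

Answer: 1

Derivation:
After op 1 fill(2,3,B) [59 cells changed]:
BBBBBBBBB
BBBBBBBBB
BBBBBBBBB
BBBBBBBBB
BBBBBBBBB
BBBBBBBBB
BWWWWBBBB
After op 2 paint(2,3,K):
BBBBBBBBB
BBBBBBBBB
BBBKBBBBB
BBBBBBBBB
BBBBBBBBB
BBBBBBBBB
BWWWWBBBB
After op 3 paint(2,1,W):
BBBBBBBBB
BBBBBBBBB
BWBKBBBBB
BBBBBBBBB
BBBBBBBBB
BBBBBBBBB
BWWWWBBBB
After op 4 paint(2,1,W):
BBBBBBBBB
BBBBBBBBB
BWBKBBBBB
BBBBBBBBB
BBBBBBBBB
BBBBBBBBB
BWWWWBBBB
After op 5 paint(2,6,Y):
BBBBBBBBB
BBBBBBBBB
BWBKBBYBB
BBBBBBBBB
BBBBBBBBB
BBBBBBBBB
BWWWWBBBB
After op 6 fill(2,3,W) [1 cells changed]:
BBBBBBBBB
BBBBBBBBB
BWBWBBYBB
BBBBBBBBB
BBBBBBBBB
BBBBBBBBB
BWWWWBBBB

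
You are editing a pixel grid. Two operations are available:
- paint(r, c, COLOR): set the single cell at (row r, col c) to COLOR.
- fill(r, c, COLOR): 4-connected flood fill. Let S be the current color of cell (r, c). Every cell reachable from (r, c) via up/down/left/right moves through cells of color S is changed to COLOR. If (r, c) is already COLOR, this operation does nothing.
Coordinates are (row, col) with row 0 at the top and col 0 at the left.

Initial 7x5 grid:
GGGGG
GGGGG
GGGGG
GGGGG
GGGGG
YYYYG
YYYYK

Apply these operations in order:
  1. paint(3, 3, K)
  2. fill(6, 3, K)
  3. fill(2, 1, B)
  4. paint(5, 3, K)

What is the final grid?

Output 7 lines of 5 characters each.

After op 1 paint(3,3,K):
GGGGG
GGGGG
GGGGG
GGGKG
GGGGG
YYYYG
YYYYK
After op 2 fill(6,3,K) [8 cells changed]:
GGGGG
GGGGG
GGGGG
GGGKG
GGGGG
KKKKG
KKKKK
After op 3 fill(2,1,B) [25 cells changed]:
BBBBB
BBBBB
BBBBB
BBBKB
BBBBB
KKKKB
KKKKK
After op 4 paint(5,3,K):
BBBBB
BBBBB
BBBBB
BBBKB
BBBBB
KKKKB
KKKKK

Answer: BBBBB
BBBBB
BBBBB
BBBKB
BBBBB
KKKKB
KKKKK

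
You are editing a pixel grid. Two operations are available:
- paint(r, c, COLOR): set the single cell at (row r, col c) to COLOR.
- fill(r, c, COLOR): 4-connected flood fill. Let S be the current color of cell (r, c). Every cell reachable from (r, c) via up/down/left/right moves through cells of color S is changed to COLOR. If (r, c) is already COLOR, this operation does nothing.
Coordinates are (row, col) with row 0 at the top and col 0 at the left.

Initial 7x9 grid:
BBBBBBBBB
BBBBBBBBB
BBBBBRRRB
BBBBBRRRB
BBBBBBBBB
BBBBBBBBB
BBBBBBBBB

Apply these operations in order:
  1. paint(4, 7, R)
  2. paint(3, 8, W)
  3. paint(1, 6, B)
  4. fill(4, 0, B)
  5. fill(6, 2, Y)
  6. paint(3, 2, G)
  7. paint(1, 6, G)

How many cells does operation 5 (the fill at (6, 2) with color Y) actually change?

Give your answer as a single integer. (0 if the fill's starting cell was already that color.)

After op 1 paint(4,7,R):
BBBBBBBBB
BBBBBBBBB
BBBBBRRRB
BBBBBRRRB
BBBBBBBRB
BBBBBBBBB
BBBBBBBBB
After op 2 paint(3,8,W):
BBBBBBBBB
BBBBBBBBB
BBBBBRRRB
BBBBBRRRW
BBBBBBBRB
BBBBBBBBB
BBBBBBBBB
After op 3 paint(1,6,B):
BBBBBBBBB
BBBBBBBBB
BBBBBRRRB
BBBBBRRRW
BBBBBBBRB
BBBBBBBBB
BBBBBBBBB
After op 4 fill(4,0,B) [0 cells changed]:
BBBBBBBBB
BBBBBBBBB
BBBBBRRRB
BBBBBRRRW
BBBBBBBRB
BBBBBBBBB
BBBBBBBBB
After op 5 fill(6,2,Y) [55 cells changed]:
YYYYYYYYY
YYYYYYYYY
YYYYYRRRY
YYYYYRRRW
YYYYYYYRY
YYYYYYYYY
YYYYYYYYY

Answer: 55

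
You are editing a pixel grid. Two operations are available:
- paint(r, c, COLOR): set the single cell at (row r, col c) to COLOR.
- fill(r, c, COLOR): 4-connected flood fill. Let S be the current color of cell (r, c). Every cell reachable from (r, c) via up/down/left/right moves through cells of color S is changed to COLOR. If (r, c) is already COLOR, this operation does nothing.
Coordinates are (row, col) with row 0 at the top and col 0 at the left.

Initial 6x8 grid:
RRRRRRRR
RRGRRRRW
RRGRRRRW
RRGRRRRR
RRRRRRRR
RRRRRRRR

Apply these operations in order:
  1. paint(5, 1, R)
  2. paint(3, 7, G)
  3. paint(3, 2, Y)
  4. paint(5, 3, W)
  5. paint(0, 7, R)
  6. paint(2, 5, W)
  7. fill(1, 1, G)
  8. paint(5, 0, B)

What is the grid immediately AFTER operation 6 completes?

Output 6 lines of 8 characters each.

After op 1 paint(5,1,R):
RRRRRRRR
RRGRRRRW
RRGRRRRW
RRGRRRRR
RRRRRRRR
RRRRRRRR
After op 2 paint(3,7,G):
RRRRRRRR
RRGRRRRW
RRGRRRRW
RRGRRRRG
RRRRRRRR
RRRRRRRR
After op 3 paint(3,2,Y):
RRRRRRRR
RRGRRRRW
RRGRRRRW
RRYRRRRG
RRRRRRRR
RRRRRRRR
After op 4 paint(5,3,W):
RRRRRRRR
RRGRRRRW
RRGRRRRW
RRYRRRRG
RRRRRRRR
RRRWRRRR
After op 5 paint(0,7,R):
RRRRRRRR
RRGRRRRW
RRGRRRRW
RRYRRRRG
RRRRRRRR
RRRWRRRR
After op 6 paint(2,5,W):
RRRRRRRR
RRGRRRRW
RRGRRWRW
RRYRRRRG
RRRRRRRR
RRRWRRRR

Answer: RRRRRRRR
RRGRRRRW
RRGRRWRW
RRYRRRRG
RRRRRRRR
RRRWRRRR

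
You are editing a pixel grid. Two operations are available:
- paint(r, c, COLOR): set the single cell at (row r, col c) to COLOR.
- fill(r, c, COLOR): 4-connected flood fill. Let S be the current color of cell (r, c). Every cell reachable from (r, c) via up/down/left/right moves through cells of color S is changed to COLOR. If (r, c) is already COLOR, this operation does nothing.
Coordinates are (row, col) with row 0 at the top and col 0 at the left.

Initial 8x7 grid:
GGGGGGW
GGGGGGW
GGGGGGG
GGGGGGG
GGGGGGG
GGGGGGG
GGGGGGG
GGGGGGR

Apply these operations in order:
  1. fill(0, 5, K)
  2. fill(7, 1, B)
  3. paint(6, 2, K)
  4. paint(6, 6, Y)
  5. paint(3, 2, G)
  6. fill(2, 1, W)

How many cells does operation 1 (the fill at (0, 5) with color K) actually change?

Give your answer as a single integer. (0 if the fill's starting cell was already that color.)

After op 1 fill(0,5,K) [53 cells changed]:
KKKKKKW
KKKKKKW
KKKKKKK
KKKKKKK
KKKKKKK
KKKKKKK
KKKKKKK
KKKKKKR

Answer: 53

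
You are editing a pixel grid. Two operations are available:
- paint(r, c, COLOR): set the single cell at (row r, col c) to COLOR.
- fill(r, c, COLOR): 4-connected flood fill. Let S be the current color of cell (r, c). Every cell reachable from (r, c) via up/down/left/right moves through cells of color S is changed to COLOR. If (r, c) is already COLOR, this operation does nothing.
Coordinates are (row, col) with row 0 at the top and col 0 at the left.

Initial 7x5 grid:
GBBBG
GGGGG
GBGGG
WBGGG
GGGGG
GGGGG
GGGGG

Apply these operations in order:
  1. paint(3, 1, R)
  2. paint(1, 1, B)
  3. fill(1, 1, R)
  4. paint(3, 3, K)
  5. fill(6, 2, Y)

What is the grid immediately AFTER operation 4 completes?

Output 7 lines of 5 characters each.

After op 1 paint(3,1,R):
GBBBG
GGGGG
GBGGG
WRGGG
GGGGG
GGGGG
GGGGG
After op 2 paint(1,1,B):
GBBBG
GBGGG
GBGGG
WRGGG
GGGGG
GGGGG
GGGGG
After op 3 fill(1,1,R) [5 cells changed]:
GRRRG
GRGGG
GRGGG
WRGGG
GGGGG
GGGGG
GGGGG
After op 4 paint(3,3,K):
GRRRG
GRGGG
GRGGG
WRGKG
GGGGG
GGGGG
GGGGG

Answer: GRRRG
GRGGG
GRGGG
WRGKG
GGGGG
GGGGG
GGGGG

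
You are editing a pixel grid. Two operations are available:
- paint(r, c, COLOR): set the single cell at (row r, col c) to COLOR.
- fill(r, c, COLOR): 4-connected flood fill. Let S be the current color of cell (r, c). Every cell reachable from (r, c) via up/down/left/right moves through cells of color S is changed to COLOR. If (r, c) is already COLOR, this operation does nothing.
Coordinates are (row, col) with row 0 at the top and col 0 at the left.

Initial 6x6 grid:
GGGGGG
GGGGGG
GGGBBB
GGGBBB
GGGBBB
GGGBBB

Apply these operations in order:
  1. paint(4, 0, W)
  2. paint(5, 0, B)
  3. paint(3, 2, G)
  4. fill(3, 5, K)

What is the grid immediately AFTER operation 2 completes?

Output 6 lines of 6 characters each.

After op 1 paint(4,0,W):
GGGGGG
GGGGGG
GGGBBB
GGGBBB
WGGBBB
GGGBBB
After op 2 paint(5,0,B):
GGGGGG
GGGGGG
GGGBBB
GGGBBB
WGGBBB
BGGBBB

Answer: GGGGGG
GGGGGG
GGGBBB
GGGBBB
WGGBBB
BGGBBB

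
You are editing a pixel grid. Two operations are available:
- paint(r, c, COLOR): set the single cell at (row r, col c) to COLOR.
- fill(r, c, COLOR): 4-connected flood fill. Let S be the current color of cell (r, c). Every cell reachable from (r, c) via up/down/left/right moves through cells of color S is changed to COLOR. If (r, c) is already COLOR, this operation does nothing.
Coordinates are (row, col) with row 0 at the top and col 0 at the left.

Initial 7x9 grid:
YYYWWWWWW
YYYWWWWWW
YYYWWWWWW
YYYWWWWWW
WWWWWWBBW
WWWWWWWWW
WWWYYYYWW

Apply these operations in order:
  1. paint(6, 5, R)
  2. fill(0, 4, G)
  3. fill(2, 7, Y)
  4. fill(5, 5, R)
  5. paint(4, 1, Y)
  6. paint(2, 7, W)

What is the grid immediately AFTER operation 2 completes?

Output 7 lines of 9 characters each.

Answer: YYYGGGGGG
YYYGGGGGG
YYYGGGGGG
YYYGGGGGG
GGGGGGBBG
GGGGGGGGG
GGGYYRYGG

Derivation:
After op 1 paint(6,5,R):
YYYWWWWWW
YYYWWWWWW
YYYWWWWWW
YYYWWWWWW
WWWWWWBBW
WWWWWWWWW
WWWYYRYWW
After op 2 fill(0,4,G) [45 cells changed]:
YYYGGGGGG
YYYGGGGGG
YYYGGGGGG
YYYGGGGGG
GGGGGGBBG
GGGGGGGGG
GGGYYRYGG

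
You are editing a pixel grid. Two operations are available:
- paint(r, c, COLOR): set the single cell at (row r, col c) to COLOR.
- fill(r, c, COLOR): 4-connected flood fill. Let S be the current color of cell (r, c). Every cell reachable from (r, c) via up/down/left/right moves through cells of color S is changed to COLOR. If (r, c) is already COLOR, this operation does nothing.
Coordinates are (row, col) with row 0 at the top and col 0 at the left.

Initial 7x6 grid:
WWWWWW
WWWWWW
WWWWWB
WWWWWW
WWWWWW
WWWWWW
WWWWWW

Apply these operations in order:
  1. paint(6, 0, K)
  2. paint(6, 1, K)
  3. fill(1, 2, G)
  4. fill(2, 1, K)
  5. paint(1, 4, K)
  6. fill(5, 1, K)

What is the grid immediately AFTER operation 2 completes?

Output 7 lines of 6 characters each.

Answer: WWWWWW
WWWWWW
WWWWWB
WWWWWW
WWWWWW
WWWWWW
KKWWWW

Derivation:
After op 1 paint(6,0,K):
WWWWWW
WWWWWW
WWWWWB
WWWWWW
WWWWWW
WWWWWW
KWWWWW
After op 2 paint(6,1,K):
WWWWWW
WWWWWW
WWWWWB
WWWWWW
WWWWWW
WWWWWW
KKWWWW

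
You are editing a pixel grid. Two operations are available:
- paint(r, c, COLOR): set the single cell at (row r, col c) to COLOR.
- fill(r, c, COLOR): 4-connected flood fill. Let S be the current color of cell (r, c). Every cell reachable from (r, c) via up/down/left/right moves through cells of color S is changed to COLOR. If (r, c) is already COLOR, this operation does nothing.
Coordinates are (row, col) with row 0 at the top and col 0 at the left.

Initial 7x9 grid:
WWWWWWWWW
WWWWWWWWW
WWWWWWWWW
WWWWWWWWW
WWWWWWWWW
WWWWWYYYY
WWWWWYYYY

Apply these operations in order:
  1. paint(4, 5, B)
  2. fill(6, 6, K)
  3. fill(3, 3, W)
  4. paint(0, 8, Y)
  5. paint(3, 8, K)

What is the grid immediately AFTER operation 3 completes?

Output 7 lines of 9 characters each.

After op 1 paint(4,5,B):
WWWWWWWWW
WWWWWWWWW
WWWWWWWWW
WWWWWWWWW
WWWWWBWWW
WWWWWYYYY
WWWWWYYYY
After op 2 fill(6,6,K) [8 cells changed]:
WWWWWWWWW
WWWWWWWWW
WWWWWWWWW
WWWWWWWWW
WWWWWBWWW
WWWWWKKKK
WWWWWKKKK
After op 3 fill(3,3,W) [0 cells changed]:
WWWWWWWWW
WWWWWWWWW
WWWWWWWWW
WWWWWWWWW
WWWWWBWWW
WWWWWKKKK
WWWWWKKKK

Answer: WWWWWWWWW
WWWWWWWWW
WWWWWWWWW
WWWWWWWWW
WWWWWBWWW
WWWWWKKKK
WWWWWKKKK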